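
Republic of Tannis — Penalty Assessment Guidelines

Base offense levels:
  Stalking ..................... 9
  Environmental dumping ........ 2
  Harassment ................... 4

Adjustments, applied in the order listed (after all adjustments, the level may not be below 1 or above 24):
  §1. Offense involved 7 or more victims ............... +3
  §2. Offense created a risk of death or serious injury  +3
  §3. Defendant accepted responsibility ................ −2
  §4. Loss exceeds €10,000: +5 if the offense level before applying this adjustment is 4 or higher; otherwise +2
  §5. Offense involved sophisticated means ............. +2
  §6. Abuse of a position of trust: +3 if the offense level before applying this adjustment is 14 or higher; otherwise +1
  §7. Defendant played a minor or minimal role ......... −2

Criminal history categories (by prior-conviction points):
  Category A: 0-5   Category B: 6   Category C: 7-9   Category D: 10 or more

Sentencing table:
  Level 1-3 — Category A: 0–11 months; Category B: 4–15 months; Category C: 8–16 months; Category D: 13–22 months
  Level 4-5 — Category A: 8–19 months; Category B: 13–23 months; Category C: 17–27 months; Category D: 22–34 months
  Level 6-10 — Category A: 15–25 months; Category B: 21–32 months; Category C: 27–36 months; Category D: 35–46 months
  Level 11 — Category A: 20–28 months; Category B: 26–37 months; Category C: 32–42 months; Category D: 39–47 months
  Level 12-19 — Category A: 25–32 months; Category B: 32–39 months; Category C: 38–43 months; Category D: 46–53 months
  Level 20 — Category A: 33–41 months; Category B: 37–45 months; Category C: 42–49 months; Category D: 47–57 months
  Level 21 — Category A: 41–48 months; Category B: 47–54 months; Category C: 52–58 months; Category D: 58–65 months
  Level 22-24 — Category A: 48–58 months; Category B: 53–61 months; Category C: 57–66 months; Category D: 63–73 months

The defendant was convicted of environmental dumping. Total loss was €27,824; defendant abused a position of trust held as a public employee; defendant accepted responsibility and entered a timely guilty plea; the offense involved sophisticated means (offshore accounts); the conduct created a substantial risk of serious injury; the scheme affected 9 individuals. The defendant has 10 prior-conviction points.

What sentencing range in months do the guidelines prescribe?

46-53 months

Base offense level for environmental dumping: 2.
§1 applies: 2 + 3 = 5.
§2 applies: 5 + 3 = 8.
§3 applies: 8 − 2 = 6.
§4 applies (level before this adjustment is 6 ≥ 4, so +5): 6 + 5 = 11.
§5 applies: 11 + 2 = 13.
§6 applies (level before this adjustment is 13 < 14, so +1): 13 + 1 = 14.
§7 does not apply.
Final offense level: 14.
Criminal history: 10 prior points → Category D (10+).
Level 14 falls in the 12-19 band.
Grid: Level 12-19 × Category D = 46-53 months.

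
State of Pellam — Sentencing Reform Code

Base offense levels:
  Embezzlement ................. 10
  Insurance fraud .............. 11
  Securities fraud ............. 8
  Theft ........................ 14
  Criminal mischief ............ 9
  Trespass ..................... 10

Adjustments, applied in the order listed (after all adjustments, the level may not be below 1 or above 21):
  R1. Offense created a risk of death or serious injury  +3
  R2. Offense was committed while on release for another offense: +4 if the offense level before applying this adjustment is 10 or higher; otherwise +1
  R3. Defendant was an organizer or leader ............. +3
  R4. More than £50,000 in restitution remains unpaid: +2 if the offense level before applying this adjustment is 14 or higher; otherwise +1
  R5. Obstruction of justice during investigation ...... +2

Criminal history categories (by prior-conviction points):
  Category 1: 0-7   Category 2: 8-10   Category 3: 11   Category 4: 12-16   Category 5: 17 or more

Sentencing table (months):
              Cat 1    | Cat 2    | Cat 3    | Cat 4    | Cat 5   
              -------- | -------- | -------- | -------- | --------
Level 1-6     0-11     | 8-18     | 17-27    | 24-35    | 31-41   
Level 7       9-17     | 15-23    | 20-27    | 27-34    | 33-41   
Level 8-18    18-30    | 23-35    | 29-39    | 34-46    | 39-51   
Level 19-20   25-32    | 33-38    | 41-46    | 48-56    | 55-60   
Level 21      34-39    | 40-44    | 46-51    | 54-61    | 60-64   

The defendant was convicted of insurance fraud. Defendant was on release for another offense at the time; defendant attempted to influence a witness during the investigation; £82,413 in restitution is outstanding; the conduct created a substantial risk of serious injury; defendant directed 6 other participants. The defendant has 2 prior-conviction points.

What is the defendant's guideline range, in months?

Base offense level for insurance fraud: 11.
R1 applies: 11 + 3 = 14.
R2 applies (level before this adjustment is 14 ≥ 10, so +4): 14 + 4 = 18.
R3 applies: 18 + 3 = 21.
R4 applies (level before this adjustment is 21 ≥ 14, so +2): 21 + 2 = 23.
R5 applies: 23 + 2 = 25.
Level 25 exceeds the maximum of 21; capped at 21.
Final offense level: 21.
Criminal history: 2 prior points → Category 1 (0-7).
Level 21 falls in the 21 band.
Grid: Level 21 × Category 1 = 34-39 months.

34-39 months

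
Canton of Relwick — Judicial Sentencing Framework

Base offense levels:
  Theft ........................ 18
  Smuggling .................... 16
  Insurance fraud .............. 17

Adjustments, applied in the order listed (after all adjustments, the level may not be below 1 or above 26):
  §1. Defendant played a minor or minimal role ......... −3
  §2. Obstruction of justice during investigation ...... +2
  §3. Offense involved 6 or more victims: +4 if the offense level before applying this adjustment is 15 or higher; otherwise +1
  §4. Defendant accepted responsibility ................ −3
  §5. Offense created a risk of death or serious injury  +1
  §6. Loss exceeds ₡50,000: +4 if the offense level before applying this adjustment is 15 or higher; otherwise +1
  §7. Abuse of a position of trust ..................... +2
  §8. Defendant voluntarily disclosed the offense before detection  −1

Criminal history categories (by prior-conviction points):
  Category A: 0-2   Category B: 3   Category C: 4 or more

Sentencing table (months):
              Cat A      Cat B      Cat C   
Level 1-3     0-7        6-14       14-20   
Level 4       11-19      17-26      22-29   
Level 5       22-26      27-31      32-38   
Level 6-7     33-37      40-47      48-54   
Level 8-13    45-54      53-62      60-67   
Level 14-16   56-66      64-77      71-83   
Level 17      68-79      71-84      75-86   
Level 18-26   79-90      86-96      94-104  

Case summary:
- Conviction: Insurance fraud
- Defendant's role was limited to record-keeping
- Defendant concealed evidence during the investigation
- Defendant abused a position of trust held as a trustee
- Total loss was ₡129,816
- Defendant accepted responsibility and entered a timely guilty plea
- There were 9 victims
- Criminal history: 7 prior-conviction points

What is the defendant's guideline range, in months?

Base offense level for insurance fraud: 17.
§1 applies: 17 − 3 = 14.
§2 applies: 14 + 2 = 16.
§3 applies (level before this adjustment is 16 ≥ 15, so +4): 16 + 4 = 20.
§4 applies: 20 − 3 = 17.
§5 does not apply.
§6 applies (level before this adjustment is 17 ≥ 15, so +4): 17 + 4 = 21.
§7 applies: 21 + 2 = 23.
§8 does not apply.
Final offense level: 23.
Criminal history: 7 prior points → Category C (4+).
Level 23 falls in the 18-26 band.
Grid: Level 18-26 × Category C = 94-104 months.

94-104 months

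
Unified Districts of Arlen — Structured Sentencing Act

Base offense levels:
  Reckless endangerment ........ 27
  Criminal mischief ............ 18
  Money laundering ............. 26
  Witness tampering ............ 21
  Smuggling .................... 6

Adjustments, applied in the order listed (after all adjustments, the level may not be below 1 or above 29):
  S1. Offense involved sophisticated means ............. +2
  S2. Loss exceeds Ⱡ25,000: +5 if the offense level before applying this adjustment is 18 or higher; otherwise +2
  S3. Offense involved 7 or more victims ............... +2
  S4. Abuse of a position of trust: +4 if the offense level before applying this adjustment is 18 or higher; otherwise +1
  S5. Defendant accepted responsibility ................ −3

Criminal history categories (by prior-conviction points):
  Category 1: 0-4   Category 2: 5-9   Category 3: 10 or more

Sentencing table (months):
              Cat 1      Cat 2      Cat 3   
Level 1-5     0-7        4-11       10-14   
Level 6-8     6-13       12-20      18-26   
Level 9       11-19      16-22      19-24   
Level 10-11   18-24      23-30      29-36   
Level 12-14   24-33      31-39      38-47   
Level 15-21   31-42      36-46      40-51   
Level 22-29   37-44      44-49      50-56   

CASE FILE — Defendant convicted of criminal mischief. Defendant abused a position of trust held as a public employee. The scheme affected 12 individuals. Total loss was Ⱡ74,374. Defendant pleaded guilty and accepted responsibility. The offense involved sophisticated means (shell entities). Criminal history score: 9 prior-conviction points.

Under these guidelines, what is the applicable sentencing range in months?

44-49 months

Base offense level for criminal mischief: 18.
S1 applies: 18 + 2 = 20.
S2 applies (level before this adjustment is 20 ≥ 18, so +5): 20 + 5 = 25.
S3 applies: 25 + 2 = 27.
S4 applies (level before this adjustment is 27 ≥ 18, so +4): 27 + 4 = 31.
S5 applies: 31 − 3 = 28.
Final offense level: 28.
Criminal history: 9 prior points → Category 2 (5-9).
Level 28 falls in the 22-29 band.
Grid: Level 22-29 × Category 2 = 44-49 months.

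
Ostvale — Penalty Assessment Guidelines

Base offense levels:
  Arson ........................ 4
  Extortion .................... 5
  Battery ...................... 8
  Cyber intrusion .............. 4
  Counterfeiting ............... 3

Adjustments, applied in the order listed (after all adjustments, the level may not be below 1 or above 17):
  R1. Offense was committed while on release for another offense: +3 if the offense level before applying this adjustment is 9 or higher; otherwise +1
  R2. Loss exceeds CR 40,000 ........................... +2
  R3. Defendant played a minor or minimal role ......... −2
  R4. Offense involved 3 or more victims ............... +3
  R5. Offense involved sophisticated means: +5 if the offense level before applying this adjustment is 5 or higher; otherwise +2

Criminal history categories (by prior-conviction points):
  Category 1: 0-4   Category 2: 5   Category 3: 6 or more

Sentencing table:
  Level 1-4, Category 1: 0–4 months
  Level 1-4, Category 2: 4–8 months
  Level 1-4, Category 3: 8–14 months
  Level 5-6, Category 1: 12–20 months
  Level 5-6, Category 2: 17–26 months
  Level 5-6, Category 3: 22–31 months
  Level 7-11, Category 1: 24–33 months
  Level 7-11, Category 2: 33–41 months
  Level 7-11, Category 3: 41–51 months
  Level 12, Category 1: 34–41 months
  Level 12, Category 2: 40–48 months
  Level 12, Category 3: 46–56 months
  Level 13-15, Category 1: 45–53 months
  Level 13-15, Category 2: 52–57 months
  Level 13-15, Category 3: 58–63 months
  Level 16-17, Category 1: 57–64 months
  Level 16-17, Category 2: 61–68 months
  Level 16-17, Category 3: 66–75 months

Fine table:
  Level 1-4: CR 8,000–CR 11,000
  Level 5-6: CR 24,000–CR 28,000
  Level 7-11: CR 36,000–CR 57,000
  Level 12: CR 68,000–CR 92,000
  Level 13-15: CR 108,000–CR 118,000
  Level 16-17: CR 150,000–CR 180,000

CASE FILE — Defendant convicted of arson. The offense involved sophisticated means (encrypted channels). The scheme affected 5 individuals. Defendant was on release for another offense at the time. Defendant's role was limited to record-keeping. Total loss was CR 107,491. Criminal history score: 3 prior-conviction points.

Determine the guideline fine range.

CR 108,000–CR 118,000

Base offense level for arson: 4.
R1 applies (level before this adjustment is 4 < 9, so +1): 4 + 1 = 5.
R2 applies: 5 + 2 = 7.
R3 applies: 7 − 2 = 5.
R4 applies: 5 + 3 = 8.
R5 applies (level before this adjustment is 8 ≥ 5, so +5): 8 + 5 = 13.
Final offense level: 13.
Level 13 falls in the 13-15 band.
Fine table: Level 13-15 → CR 108,000–CR 118,000.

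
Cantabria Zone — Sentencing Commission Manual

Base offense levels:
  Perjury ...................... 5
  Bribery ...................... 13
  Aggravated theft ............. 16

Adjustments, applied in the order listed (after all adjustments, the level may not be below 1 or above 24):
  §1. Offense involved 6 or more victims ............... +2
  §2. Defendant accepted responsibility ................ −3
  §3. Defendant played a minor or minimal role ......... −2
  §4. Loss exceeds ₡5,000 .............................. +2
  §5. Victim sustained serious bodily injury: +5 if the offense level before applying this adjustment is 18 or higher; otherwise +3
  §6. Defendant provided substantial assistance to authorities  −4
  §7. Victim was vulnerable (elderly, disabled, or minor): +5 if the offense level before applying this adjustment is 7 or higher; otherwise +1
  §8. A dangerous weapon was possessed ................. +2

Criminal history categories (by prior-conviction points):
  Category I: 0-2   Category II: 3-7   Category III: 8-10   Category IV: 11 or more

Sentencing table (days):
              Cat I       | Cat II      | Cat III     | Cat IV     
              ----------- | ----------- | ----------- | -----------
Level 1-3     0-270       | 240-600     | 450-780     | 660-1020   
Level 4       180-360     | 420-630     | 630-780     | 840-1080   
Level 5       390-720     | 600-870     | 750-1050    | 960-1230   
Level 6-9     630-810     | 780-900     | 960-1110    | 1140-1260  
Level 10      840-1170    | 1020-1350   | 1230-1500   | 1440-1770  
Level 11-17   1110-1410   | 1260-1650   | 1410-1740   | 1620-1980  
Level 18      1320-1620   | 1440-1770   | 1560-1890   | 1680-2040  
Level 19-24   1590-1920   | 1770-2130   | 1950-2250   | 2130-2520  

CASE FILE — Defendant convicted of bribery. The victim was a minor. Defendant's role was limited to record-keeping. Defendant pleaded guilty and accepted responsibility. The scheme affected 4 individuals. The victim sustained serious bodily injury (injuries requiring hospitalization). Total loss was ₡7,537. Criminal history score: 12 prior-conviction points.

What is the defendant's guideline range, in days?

1680-2040 days

Base offense level for bribery: 13.
§2 applies: 13 − 3 = 10.
§3 applies: 10 − 2 = 8.
§4 applies: 8 + 2 = 10.
§5 applies (level before this adjustment is 10 < 18, so +3): 10 + 3 = 13.
§6 does not apply.
§7 applies (level before this adjustment is 13 ≥ 7, so +5): 13 + 5 = 18.
§8 does not apply.
Final offense level: 18.
Criminal history: 12 prior points → Category IV (11+).
Level 18 falls in the 18 band.
Grid: Level 18 × Category IV = 1680-2040 days.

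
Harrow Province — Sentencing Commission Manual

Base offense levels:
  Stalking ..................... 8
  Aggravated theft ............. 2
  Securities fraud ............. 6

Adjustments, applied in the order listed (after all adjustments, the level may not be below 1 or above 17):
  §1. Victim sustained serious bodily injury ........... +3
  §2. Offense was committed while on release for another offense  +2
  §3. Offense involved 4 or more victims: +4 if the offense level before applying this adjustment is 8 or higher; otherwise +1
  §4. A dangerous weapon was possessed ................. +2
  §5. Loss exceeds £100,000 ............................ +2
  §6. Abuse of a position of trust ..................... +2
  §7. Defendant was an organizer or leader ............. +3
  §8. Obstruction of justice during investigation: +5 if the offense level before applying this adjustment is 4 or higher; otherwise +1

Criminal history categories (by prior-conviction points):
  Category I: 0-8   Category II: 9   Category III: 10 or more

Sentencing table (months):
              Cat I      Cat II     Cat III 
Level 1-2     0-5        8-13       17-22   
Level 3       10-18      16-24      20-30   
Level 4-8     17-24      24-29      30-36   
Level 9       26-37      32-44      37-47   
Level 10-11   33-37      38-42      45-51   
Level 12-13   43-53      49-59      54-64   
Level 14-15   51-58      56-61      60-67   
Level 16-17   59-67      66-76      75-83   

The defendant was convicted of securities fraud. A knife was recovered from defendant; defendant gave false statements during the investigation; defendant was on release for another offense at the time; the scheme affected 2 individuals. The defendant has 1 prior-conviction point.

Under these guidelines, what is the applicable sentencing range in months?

Base offense level for securities fraud: 6.
§2 applies: 6 + 2 = 8.
§3 does not apply.
§4 applies: 8 + 2 = 10.
§6 does not apply.
§7 does not apply.
§8 applies (level before this adjustment is 10 ≥ 4, so +5): 10 + 5 = 15.
Final offense level: 15.
Criminal history: 1 prior point → Category I (0-8).
Level 15 falls in the 14-15 band.
Grid: Level 14-15 × Category I = 51-58 months.

51-58 months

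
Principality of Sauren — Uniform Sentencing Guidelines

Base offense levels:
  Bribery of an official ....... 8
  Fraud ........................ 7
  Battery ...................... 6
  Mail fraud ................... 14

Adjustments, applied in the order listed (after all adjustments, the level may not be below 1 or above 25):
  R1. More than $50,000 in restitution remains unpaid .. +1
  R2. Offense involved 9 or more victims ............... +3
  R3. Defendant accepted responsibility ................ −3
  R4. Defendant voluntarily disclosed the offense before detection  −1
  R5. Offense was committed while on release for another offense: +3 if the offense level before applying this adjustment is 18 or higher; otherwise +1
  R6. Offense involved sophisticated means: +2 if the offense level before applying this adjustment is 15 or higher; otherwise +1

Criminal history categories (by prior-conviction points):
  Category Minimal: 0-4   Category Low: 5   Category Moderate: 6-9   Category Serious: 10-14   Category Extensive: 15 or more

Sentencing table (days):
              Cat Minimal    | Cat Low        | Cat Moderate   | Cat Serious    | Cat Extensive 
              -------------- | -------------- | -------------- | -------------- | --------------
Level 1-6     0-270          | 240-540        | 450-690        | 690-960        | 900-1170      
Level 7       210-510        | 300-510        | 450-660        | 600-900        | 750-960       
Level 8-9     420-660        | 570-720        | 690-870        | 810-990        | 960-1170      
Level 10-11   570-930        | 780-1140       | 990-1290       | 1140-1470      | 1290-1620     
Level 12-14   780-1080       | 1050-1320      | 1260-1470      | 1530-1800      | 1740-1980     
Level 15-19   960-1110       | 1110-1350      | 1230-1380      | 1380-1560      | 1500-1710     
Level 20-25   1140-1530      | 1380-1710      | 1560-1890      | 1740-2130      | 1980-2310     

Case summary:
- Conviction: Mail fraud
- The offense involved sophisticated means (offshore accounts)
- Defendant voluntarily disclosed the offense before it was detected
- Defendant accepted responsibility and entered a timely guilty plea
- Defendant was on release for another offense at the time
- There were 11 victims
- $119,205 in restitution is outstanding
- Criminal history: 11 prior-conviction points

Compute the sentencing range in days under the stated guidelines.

Base offense level for mail fraud: 14.
R1 applies: 14 + 1 = 15.
R2 applies: 15 + 3 = 18.
R3 applies: 18 − 3 = 15.
R4 applies: 15 − 1 = 14.
R5 applies (level before this adjustment is 14 < 18, so +1): 14 + 1 = 15.
R6 applies (level before this adjustment is 15 ≥ 15, so +2): 15 + 2 = 17.
Final offense level: 17.
Criminal history: 11 prior points → Category Serious (10-14).
Level 17 falls in the 15-19 band.
Grid: Level 15-19 × Category Serious = 1380-1560 days.

1380-1560 days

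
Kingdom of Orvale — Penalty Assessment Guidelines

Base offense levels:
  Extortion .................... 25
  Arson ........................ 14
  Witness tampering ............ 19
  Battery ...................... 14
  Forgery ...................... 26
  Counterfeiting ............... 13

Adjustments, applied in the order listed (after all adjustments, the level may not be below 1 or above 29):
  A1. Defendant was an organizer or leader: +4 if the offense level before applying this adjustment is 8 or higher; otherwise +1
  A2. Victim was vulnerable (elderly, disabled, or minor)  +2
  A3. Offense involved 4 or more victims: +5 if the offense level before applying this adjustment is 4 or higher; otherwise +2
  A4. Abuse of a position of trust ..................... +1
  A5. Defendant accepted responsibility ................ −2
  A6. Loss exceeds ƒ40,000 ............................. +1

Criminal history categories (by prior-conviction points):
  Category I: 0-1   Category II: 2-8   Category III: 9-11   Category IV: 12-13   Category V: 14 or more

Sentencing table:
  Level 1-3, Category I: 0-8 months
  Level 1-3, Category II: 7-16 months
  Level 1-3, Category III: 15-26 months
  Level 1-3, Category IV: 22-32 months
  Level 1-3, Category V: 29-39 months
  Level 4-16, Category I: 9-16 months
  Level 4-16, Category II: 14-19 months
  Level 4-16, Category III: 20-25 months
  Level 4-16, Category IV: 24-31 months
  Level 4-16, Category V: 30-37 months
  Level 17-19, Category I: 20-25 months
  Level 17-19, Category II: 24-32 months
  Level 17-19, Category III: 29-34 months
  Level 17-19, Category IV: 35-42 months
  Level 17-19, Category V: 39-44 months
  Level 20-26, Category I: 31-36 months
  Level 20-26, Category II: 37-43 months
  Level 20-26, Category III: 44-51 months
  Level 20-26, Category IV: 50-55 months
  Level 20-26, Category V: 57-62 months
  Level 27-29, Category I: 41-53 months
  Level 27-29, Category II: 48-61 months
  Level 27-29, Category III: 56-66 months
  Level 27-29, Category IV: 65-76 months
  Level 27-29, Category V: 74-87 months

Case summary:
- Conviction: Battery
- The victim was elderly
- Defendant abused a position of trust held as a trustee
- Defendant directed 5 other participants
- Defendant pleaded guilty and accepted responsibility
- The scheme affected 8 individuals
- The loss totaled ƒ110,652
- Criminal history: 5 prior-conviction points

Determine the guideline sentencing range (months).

37-43 months

Base offense level for battery: 14.
A1 applies (level before this adjustment is 14 ≥ 8, so +4): 14 + 4 = 18.
A2 applies: 18 + 2 = 20.
A3 applies (level before this adjustment is 20 ≥ 4, so +5): 20 + 5 = 25.
A4 applies: 25 + 1 = 26.
A5 applies: 26 − 2 = 24.
A6 applies: 24 + 1 = 25.
Final offense level: 25.
Criminal history: 5 prior points → Category II (2-8).
Level 25 falls in the 20-26 band.
Grid: Level 20-26 × Category II = 37-43 months.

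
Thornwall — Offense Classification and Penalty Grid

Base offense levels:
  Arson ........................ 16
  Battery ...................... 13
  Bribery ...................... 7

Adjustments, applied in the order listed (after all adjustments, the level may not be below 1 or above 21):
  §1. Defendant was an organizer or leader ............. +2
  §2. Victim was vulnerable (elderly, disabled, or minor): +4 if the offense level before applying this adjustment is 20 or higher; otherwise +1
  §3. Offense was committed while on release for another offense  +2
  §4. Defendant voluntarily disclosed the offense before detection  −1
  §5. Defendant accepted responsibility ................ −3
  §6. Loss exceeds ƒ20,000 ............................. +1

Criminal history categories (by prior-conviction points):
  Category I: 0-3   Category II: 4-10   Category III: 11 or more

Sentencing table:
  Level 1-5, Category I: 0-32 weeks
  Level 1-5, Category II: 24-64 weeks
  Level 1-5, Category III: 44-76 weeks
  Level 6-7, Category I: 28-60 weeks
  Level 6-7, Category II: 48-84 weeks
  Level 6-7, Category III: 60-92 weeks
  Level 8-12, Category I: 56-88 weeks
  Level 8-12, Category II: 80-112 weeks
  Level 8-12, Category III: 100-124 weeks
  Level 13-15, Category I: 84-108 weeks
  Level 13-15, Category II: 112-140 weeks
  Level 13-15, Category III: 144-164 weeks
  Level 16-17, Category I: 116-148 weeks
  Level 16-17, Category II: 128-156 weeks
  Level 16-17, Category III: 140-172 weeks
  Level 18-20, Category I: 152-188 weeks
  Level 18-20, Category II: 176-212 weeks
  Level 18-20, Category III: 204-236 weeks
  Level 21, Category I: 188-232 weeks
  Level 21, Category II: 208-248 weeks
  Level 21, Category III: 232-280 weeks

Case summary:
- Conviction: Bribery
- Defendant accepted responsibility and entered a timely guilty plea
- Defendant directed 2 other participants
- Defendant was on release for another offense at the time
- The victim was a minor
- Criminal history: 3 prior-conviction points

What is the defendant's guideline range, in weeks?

56-88 weeks

Base offense level for bribery: 7.
§1 applies: 7 + 2 = 9.
§2 applies (level before this adjustment is 9 < 20, so +1): 9 + 1 = 10.
§3 applies: 10 + 2 = 12.
§4 does not apply.
§5 applies: 12 − 3 = 9.
Final offense level: 9.
Criminal history: 3 prior points → Category I (0-3).
Level 9 falls in the 8-12 band.
Grid: Level 8-12 × Category I = 56-88 weeks.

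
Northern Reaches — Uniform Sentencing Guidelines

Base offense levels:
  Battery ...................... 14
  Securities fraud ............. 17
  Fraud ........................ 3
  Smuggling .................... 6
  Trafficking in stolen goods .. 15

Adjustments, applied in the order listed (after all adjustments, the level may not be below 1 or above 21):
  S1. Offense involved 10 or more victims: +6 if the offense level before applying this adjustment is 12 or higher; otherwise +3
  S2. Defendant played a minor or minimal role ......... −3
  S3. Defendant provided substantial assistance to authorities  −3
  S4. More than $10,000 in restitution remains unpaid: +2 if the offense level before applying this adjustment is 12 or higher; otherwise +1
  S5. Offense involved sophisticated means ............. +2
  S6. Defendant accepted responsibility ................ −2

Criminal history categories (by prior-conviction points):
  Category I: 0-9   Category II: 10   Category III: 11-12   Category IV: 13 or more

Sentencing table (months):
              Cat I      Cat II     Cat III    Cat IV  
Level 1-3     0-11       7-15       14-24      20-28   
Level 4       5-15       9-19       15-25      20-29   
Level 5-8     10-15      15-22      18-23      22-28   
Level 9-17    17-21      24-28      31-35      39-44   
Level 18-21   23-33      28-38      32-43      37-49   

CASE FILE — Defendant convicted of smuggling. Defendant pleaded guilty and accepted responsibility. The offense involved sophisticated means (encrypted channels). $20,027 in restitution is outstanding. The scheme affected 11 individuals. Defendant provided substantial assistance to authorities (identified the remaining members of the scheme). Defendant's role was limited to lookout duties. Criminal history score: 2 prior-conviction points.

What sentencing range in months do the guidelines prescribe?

Base offense level for smuggling: 6.
S1 applies (level before this adjustment is 6 < 12, so +3): 6 + 3 = 9.
S2 applies: 9 − 3 = 6.
S3 applies: 6 − 3 = 3.
S4 applies (level before this adjustment is 3 < 12, so +1): 3 + 1 = 4.
S5 applies: 4 + 2 = 6.
S6 applies: 6 − 2 = 4.
Final offense level: 4.
Criminal history: 2 prior points → Category I (0-9).
Level 4 falls in the 4 band.
Grid: Level 4 × Category I = 5-15 months.

5-15 months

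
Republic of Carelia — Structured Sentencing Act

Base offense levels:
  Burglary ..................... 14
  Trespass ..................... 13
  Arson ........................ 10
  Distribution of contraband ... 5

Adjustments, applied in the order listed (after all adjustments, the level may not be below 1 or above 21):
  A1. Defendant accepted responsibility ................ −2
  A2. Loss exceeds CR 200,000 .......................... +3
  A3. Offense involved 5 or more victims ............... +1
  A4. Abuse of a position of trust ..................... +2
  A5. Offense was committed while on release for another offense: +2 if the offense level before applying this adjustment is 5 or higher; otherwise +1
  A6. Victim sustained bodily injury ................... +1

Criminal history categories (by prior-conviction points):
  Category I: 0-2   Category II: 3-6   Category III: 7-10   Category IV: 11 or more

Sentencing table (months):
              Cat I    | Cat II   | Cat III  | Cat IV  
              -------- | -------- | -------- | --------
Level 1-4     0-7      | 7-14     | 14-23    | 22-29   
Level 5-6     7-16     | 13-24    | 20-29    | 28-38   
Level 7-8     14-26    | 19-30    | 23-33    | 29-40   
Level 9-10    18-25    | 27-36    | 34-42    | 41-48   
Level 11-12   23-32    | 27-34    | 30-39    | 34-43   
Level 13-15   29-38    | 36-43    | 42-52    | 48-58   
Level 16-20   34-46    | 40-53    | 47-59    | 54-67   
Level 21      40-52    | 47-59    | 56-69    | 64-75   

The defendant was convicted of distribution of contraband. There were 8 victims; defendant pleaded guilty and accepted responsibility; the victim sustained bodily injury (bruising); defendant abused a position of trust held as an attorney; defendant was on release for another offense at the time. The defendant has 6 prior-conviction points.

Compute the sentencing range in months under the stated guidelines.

27-36 months

Base offense level for distribution of contraband: 5.
A1 applies: 5 − 2 = 3.
A2 does not apply.
A3 applies: 3 + 1 = 4.
A4 applies: 4 + 2 = 6.
A5 applies (level before this adjustment is 6 ≥ 5, so +2): 6 + 2 = 8.
A6 applies: 8 + 1 = 9.
Final offense level: 9.
Criminal history: 6 prior points → Category II (3-6).
Level 9 falls in the 9-10 band.
Grid: Level 9-10 × Category II = 27-36 months.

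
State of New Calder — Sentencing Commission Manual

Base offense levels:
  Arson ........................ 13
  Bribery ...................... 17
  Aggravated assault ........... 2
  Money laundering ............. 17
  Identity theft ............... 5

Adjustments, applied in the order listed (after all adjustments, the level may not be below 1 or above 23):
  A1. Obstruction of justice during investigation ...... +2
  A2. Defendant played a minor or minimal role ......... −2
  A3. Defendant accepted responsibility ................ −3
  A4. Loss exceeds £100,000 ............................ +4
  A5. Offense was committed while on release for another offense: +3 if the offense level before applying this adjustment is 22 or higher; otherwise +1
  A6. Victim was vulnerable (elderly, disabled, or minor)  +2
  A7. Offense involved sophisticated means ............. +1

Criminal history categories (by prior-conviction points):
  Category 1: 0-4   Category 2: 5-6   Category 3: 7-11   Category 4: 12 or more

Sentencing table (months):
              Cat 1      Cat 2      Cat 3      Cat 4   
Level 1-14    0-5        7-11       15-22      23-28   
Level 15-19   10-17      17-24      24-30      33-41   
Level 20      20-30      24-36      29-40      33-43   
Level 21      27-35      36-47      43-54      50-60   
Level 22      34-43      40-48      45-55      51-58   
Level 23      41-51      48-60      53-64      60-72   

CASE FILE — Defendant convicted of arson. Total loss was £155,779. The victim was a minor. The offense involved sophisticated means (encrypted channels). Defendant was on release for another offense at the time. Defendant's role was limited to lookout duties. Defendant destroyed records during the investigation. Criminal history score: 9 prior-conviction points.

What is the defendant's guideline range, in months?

43-54 months

Base offense level for arson: 13.
A1 applies: 13 + 2 = 15.
A2 applies: 15 − 2 = 13.
A3 does not apply.
A4 applies: 13 + 4 = 17.
A5 applies (level before this adjustment is 17 < 22, so +1): 17 + 1 = 18.
A6 applies: 18 + 2 = 20.
A7 applies: 20 + 1 = 21.
Final offense level: 21.
Criminal history: 9 prior points → Category 3 (7-11).
Level 21 falls in the 21 band.
Grid: Level 21 × Category 3 = 43-54 months.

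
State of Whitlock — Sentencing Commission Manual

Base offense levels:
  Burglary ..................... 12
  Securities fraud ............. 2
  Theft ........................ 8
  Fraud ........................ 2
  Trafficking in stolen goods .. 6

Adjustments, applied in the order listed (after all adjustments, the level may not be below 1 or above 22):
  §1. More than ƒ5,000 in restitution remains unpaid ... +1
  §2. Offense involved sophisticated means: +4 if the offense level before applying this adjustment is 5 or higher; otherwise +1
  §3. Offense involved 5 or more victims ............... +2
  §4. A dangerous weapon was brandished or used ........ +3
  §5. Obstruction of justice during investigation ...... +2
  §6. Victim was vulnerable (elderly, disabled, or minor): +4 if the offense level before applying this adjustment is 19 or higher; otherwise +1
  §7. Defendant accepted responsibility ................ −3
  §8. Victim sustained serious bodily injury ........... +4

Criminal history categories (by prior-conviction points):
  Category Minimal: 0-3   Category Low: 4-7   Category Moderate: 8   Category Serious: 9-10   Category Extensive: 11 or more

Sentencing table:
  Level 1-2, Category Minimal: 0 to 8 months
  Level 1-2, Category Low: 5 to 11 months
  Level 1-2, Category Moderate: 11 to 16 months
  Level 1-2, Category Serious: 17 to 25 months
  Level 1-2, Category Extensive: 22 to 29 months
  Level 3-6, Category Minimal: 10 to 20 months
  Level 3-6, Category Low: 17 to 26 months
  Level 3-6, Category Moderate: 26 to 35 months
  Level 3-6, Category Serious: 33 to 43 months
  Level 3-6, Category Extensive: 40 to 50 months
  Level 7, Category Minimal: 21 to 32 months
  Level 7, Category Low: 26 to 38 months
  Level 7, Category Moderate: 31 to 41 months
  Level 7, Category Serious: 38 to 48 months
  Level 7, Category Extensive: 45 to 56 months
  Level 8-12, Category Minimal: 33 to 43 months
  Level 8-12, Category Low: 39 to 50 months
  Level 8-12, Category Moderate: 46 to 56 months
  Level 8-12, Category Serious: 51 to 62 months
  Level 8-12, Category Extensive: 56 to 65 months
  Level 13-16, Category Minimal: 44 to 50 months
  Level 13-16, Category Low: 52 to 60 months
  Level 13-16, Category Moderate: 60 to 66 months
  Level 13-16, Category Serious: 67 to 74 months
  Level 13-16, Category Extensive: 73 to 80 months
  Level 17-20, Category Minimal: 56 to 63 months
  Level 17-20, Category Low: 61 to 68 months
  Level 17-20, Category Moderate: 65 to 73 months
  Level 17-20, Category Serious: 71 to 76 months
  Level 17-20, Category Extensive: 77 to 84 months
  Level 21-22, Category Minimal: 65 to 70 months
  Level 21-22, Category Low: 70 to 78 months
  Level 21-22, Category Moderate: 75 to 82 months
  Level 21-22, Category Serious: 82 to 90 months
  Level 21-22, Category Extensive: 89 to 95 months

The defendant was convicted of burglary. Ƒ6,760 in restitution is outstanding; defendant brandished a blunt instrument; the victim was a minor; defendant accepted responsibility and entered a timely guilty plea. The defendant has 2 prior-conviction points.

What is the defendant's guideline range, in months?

Base offense level for burglary: 12.
§1 applies: 12 + 1 = 13.
§3 does not apply.
§4 applies: 13 + 3 = 16.
§6 applies (level before this adjustment is 16 < 19, so +1): 16 + 1 = 17.
§7 applies: 17 − 3 = 14.
§8 does not apply.
Final offense level: 14.
Criminal history: 2 prior points → Category Minimal (0-3).
Level 14 falls in the 13-16 band.
Grid: Level 13-16 × Category Minimal = 44-50 months.

44-50 months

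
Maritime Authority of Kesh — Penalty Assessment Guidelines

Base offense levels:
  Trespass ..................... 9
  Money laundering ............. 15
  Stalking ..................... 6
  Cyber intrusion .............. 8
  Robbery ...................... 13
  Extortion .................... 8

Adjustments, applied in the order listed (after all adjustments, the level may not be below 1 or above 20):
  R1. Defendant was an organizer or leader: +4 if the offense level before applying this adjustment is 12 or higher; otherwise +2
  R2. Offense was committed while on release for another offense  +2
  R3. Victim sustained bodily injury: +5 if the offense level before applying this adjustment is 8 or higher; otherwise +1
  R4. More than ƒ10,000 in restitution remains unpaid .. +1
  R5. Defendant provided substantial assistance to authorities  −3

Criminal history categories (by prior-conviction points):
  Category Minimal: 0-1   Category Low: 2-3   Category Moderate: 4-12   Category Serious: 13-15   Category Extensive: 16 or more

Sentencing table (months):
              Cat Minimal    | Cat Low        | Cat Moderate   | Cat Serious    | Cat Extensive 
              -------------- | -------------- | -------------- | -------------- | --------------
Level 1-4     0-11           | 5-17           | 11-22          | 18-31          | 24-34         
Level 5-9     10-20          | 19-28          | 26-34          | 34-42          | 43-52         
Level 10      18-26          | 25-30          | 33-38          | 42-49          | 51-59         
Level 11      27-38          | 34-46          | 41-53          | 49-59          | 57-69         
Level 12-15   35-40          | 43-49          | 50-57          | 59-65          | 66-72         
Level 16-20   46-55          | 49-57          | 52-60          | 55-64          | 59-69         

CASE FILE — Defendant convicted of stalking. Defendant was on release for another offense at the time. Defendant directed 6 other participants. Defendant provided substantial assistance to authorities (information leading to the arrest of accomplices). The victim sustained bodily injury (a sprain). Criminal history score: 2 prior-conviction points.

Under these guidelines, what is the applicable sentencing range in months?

43-49 months

Base offense level for stalking: 6.
R1 applies (level before this adjustment is 6 < 12, so +2): 6 + 2 = 8.
R2 applies: 8 + 2 = 10.
R3 applies (level before this adjustment is 10 ≥ 8, so +5): 10 + 5 = 15.
R4 does not apply.
R5 applies: 15 − 3 = 12.
Final offense level: 12.
Criminal history: 2 prior points → Category Low (2-3).
Level 12 falls in the 12-15 band.
Grid: Level 12-15 × Category Low = 43-49 months.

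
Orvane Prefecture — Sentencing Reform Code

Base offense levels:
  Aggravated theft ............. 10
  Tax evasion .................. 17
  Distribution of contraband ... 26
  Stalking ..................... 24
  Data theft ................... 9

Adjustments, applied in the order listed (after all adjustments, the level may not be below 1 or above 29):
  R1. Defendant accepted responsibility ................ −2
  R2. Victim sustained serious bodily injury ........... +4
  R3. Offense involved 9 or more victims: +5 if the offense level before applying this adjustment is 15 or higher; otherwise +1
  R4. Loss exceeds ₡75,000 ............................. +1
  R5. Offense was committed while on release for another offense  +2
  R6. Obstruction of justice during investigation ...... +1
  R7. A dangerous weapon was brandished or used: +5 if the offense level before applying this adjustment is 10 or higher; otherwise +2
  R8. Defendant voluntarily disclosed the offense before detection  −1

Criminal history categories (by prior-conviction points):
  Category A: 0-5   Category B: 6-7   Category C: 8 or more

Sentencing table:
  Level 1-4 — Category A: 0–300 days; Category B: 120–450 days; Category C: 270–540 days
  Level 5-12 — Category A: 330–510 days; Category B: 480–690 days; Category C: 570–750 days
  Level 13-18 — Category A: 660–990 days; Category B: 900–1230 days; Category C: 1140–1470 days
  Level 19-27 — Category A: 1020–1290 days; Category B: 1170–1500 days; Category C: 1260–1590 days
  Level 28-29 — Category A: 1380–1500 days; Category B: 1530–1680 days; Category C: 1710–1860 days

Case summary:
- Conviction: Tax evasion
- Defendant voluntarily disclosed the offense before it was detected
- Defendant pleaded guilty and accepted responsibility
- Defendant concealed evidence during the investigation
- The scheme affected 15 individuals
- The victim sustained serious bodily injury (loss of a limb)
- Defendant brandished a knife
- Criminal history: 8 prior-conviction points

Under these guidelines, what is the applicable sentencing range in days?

1710-1860 days

Base offense level for tax evasion: 17.
R1 applies: 17 − 2 = 15.
R2 applies: 15 + 4 = 19.
R3 applies (level before this adjustment is 19 ≥ 15, so +5): 19 + 5 = 24.
R4 does not apply.
R6 applies: 24 + 1 = 25.
R7 applies (level before this adjustment is 25 ≥ 10, so +5): 25 + 5 = 30.
R8 applies: 30 − 1 = 29.
Final offense level: 29.
Criminal history: 8 prior points → Category C (8+).
Level 29 falls in the 28-29 band.
Grid: Level 28-29 × Category C = 1710-1860 days.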